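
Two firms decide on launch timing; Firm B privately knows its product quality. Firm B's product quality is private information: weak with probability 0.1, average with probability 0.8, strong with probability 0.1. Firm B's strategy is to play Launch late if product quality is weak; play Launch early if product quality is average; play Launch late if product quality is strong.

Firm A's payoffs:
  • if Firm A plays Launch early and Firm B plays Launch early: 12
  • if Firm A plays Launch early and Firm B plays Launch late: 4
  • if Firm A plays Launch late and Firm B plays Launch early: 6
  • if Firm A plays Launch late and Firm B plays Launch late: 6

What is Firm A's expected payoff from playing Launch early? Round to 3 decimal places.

10.400

E[Launch early] = 0.1·4 + 0.8·12 + 0.1·4 = 0.4 + 9.6 + 0.4 = 10.4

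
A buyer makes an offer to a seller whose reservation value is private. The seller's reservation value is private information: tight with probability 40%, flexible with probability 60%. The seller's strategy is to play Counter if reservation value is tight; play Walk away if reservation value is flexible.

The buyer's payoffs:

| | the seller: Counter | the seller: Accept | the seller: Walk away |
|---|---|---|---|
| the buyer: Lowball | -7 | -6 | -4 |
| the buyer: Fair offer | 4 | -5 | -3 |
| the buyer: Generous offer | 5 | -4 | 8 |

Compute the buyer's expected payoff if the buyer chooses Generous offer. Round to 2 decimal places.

6.80

E[Generous offer] = 0.4·5 + 0.6·8 = 2 + 4.8 = 6.8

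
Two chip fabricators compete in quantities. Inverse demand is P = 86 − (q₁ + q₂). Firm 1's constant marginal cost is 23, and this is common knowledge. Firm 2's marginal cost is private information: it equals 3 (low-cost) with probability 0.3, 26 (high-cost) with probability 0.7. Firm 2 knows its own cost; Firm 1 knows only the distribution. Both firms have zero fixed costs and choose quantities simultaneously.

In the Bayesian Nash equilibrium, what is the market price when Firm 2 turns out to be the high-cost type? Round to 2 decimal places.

Type-c best response for Firm 2: q₂(c) = (86 − c)/2 − q₁/2.
Firm 1 maximizes expected profit; its first-order condition is 86 − 2q₁ − E[q₂] − 23 = 0.
Substituting E[q₂] and solving: E[c₂] = 19.1, so q₁ = (86 − 2·23 + 19.1)/3 = 19.7.
q₂(high-cost) = 20.15, so P = 86 − (19.7 + 20.15) = 46.15.

46.15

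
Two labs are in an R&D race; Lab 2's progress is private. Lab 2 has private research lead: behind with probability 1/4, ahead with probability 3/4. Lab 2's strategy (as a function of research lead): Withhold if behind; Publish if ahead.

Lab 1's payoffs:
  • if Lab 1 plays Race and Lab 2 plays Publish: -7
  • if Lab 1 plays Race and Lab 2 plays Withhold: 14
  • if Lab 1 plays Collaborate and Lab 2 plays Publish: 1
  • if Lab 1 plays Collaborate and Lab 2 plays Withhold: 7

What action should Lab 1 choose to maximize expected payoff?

Compute Lab 1's expected payoff for each action, taking the expectation over Lab 2's type.
E[Race] = 1/4·(14) + 3/4·(-7) = -7/4
E[Collaborate] = 1/4·(7) + 3/4·(1) = 5/2
Best response: Collaborate (5/2 is the largest).

Collaborate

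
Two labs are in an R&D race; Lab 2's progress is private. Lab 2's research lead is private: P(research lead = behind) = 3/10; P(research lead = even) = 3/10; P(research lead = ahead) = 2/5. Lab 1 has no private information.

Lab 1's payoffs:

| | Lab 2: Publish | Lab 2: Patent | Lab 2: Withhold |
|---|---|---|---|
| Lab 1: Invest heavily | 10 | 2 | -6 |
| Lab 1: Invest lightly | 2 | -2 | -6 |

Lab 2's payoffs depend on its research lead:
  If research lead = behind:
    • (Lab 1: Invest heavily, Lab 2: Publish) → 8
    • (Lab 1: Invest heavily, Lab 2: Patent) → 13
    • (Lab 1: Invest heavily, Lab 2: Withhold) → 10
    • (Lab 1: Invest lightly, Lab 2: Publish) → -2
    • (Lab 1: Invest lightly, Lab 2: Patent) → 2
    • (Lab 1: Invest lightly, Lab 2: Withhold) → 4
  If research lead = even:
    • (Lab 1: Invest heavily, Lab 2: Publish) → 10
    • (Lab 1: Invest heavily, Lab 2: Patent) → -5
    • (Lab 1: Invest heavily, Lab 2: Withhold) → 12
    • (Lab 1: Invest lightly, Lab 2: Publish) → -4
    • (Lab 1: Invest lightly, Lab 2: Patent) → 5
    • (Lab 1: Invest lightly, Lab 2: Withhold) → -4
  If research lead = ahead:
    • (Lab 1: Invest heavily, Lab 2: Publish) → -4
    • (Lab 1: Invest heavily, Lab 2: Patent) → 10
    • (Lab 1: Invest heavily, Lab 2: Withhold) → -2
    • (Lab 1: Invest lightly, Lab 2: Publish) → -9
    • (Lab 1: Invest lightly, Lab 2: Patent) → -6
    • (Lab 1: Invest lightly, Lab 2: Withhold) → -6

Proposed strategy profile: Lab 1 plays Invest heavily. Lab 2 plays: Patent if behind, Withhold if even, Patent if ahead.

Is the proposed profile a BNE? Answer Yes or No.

Lab 1 plays Invest heavily: E[Invest heavily] = 3/10·(2) + 3/10·(-6) + 2/5·(2) = -2/5; E[Invest lightly] = -16/5. Best-responding. ✓
Lab 2 (research lead behind), facing Invest heavily: Publish gives 8, Patent gives 13, Withhold gives 10. Proposed Patent is best. ✓
Lab 2 (research lead even), facing Invest heavily: Publish gives 10, Patent gives -5, Withhold gives 12. Proposed Withhold is best. ✓
Lab 2 (research lead ahead), facing Invest heavily: Publish gives -4, Patent gives 10, Withhold gives -2. Proposed Patent is best. ✓

Yes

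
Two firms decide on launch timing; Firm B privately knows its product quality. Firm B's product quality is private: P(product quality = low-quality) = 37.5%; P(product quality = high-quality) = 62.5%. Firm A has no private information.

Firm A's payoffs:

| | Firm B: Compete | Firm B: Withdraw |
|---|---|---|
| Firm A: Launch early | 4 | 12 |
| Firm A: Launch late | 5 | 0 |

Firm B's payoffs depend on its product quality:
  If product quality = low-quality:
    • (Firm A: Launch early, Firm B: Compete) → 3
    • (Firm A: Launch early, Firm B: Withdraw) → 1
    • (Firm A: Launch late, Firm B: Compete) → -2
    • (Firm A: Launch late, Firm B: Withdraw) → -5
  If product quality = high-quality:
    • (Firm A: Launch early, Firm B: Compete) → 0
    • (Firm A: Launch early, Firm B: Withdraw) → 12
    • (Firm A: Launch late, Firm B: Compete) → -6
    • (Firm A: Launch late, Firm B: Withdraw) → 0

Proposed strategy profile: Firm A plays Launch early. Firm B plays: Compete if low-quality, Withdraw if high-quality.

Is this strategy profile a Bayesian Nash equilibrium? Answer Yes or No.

Yes

Firm A plays Launch early: E[Launch early] = 0.375·(4) + 0.625·(12) = 9; E[Launch late] = 1.875. Best-responding. ✓
Firm B (product quality low-quality), facing Launch early: Compete gives 3, Withdraw gives 1. Proposed Compete is best. ✓
Firm B (product quality high-quality), facing Launch early: Compete gives 0, Withdraw gives 12. Proposed Withdraw is best. ✓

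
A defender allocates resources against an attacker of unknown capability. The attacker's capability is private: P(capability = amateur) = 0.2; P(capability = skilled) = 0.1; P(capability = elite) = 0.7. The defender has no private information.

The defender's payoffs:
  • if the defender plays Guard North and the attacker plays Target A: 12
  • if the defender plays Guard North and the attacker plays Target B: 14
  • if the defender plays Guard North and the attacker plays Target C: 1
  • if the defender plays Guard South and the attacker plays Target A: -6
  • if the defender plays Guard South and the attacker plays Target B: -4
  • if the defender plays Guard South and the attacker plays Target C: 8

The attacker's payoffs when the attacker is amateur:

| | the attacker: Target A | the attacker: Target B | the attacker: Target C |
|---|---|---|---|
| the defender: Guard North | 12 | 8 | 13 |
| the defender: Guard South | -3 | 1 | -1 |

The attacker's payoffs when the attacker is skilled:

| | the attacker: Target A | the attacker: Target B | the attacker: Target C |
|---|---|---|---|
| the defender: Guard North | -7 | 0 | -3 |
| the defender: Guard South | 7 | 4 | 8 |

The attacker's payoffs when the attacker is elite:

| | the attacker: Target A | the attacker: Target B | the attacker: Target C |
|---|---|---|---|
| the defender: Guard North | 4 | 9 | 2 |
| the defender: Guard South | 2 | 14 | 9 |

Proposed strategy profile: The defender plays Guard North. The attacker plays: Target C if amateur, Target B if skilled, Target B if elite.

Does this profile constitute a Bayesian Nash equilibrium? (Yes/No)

Yes

A profile is a BNE iff every type of every player is best-responding given beliefs about the other side.
The defender plays Guard North: E[Guard North] = 0.2·(1) + 0.1·(14) + 0.7·(14) = 11.4; E[Guard South] = -1.6. Best-responding. ✓
The attacker (capability amateur), facing Guard North: Target A gives 12, Target B gives 8, Target C gives 13. Proposed Target C is best. ✓
The attacker (capability skilled), facing Guard North: Target A gives -7, Target B gives 0, Target C gives -3. Proposed Target B is best. ✓
The attacker (capability elite), facing Guard North: Target A gives 4, Target B gives 9, Target C gives 2. Proposed Target B is best. ✓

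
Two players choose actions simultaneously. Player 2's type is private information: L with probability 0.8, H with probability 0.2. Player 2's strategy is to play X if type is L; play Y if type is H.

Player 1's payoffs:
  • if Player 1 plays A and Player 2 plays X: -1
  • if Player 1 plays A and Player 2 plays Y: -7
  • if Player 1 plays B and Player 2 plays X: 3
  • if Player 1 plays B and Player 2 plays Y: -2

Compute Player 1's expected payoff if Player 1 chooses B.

E[B] = 0.8·3 + 0.2·(-2) = 2.4 + (-0.4) = 2

2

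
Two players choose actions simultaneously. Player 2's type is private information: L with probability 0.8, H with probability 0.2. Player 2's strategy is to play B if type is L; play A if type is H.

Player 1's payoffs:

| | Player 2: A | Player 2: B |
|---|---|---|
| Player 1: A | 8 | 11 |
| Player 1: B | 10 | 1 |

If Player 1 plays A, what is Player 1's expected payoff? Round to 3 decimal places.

10.400

E[A] = 0.8·11 + 0.2·8 = 8.8 + 1.6 = 10.4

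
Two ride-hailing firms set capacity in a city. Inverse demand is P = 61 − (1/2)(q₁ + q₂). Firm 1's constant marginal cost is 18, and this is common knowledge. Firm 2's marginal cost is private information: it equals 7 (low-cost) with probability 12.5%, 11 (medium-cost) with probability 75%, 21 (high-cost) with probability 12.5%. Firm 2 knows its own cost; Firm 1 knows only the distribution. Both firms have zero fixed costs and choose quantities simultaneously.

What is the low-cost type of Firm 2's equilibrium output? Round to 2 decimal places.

41.75

Type-c best response for Firm 2: q₂(c) = (61 − c) − q₁/2.
Firm 1 maximizes expected profit; its first-order condition is 61 − q₁ − (1/2)E[q₂] − 18 = 0.
Substituting E[q₂] and solving: E[c₂] = 11.75, so q₁ = (61 − 2·18 + 11.75)/(3/2) = 24.5.
q₂(low-cost) = (61 − 7 − (1/2)·24.5) = 41.75.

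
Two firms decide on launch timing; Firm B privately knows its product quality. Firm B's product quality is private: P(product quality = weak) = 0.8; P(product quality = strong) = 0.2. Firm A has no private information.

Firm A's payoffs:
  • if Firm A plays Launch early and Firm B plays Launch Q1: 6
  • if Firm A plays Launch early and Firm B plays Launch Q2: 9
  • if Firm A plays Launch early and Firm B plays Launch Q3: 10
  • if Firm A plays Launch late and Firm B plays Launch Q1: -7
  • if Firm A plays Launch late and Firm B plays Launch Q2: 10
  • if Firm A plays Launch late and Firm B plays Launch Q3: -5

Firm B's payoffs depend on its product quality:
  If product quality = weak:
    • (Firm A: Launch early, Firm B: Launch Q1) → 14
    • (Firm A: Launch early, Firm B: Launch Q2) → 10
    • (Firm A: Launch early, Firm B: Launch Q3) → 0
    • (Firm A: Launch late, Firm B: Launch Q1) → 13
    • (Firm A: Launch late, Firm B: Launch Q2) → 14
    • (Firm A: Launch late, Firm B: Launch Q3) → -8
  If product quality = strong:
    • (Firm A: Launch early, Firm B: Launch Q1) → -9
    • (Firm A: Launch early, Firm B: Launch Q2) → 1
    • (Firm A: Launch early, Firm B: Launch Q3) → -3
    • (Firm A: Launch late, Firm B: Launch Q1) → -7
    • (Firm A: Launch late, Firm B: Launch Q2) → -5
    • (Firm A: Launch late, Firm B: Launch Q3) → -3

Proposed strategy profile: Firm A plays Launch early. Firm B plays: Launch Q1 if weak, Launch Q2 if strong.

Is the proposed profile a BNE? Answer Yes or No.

Firm A plays Launch early: E[Launch early] = 0.8·(6) + 0.2·(9) = 6.6; E[Launch late] = -3.6. Best-responding. ✓
Firm B (product quality weak), facing Launch early: Launch Q1 gives 14, Launch Q2 gives 10, Launch Q3 gives 0. Proposed Launch Q1 is best. ✓
Firm B (product quality strong), facing Launch early: Launch Q1 gives -9, Launch Q2 gives 1, Launch Q3 gives -3. Proposed Launch Q2 is best. ✓

Yes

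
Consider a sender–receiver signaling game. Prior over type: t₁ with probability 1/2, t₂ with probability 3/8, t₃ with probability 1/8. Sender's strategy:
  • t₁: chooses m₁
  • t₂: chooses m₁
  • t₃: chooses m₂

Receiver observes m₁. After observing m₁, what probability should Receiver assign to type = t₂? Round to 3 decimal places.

P(m₁) = (1/2)·1 + (3/8)·1 + (1/8)·0 = 7/8
P(t₂ | m₁) = ((3/8)·1) / (7/8) = (3/8) / (7/8) = 3/7

0.429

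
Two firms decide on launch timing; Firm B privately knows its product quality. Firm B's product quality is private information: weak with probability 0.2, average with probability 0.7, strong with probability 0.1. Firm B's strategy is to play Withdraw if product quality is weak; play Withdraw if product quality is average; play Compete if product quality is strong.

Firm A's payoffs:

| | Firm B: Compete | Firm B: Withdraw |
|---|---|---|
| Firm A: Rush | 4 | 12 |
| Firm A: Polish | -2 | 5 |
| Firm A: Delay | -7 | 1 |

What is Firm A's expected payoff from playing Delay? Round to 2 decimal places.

Take the expectation over Firm B's product quality, weighting each type's action by its prior probability.
E[Delay] = 0.2·1 + 0.7·1 + 0.1·(-7) = 0.2 + 0.7 + (-0.7) = 0.2

0.20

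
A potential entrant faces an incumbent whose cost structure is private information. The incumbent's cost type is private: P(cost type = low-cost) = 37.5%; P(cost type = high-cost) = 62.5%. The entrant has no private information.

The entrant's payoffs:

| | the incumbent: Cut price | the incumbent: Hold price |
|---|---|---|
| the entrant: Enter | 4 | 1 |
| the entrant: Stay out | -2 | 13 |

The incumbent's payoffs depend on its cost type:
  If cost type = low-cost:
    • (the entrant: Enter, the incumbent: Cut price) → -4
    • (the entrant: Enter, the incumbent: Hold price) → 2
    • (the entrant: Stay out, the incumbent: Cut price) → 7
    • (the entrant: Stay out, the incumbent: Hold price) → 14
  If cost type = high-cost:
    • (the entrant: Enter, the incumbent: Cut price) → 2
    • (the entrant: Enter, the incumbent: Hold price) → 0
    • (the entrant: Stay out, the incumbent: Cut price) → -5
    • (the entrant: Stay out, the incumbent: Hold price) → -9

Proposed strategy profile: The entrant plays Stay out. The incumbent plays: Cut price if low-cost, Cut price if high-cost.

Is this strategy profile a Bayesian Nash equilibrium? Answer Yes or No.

No

The entrant plays Stay out: E[Stay out] = 0.375·(-2) + 0.625·(-2) = -2; E[Enter] = 4. Not best-responding. ✗
The incumbent (cost type low-cost), facing Stay out: Cut price gives 7, Hold price gives 14. Proposed Cut price is not best — profitable deviation exists. ✗
The incumbent (cost type high-cost), facing Stay out: Cut price gives -5, Hold price gives -9. Proposed Cut price is best. ✓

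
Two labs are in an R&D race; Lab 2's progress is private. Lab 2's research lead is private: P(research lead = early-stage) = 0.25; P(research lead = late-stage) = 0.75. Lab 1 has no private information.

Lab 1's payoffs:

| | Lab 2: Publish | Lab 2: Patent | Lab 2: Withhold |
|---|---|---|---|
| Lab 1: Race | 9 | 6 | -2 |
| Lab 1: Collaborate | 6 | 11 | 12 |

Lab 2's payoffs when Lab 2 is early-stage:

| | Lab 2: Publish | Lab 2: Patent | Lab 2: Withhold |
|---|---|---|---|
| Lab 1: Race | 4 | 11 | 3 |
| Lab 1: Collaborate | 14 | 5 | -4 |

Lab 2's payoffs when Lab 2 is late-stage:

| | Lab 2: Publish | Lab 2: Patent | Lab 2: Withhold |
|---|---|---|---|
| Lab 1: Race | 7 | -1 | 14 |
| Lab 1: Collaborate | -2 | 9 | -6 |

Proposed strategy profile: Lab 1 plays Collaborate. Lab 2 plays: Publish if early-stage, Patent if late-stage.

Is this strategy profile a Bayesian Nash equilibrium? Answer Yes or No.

Yes

A profile is a BNE iff every type of every player is best-responding given beliefs about the other side.
Lab 1 plays Collaborate: E[Collaborate] = 0.25·(6) + 0.75·(11) = 9.75; E[Race] = 6.75. Best-responding. ✓
Lab 2 (research lead early-stage), facing Collaborate: Publish gives 14, Patent gives 5, Withhold gives -4. Proposed Publish is best. ✓
Lab 2 (research lead late-stage), facing Collaborate: Publish gives -2, Patent gives 9, Withhold gives -6. Proposed Patent is best. ✓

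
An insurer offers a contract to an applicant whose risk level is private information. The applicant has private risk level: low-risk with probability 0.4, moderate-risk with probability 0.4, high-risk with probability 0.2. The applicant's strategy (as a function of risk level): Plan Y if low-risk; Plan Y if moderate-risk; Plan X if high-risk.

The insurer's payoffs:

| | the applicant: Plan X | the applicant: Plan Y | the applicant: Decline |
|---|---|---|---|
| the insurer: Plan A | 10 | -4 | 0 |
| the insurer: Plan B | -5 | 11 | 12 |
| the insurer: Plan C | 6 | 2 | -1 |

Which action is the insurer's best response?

E[Plan A] = 0.4·(-4) + 0.4·(-4) + 0.2·(10) = -1.2
E[Plan B] = 0.4·(11) + 0.4·(11) + 0.2·(-5) = 7.8
E[Plan C] = 0.4·(2) + 0.4·(2) + 0.2·(6) = 2.8
Best response: Plan B (7.8 is the largest).

Plan B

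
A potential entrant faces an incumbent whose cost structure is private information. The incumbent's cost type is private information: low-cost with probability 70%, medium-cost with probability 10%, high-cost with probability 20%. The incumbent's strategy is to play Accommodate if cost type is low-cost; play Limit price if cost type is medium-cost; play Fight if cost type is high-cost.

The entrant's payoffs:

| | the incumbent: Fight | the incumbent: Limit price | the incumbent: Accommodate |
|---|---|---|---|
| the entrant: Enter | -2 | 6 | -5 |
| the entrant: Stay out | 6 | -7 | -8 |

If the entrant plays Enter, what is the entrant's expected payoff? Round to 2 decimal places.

E[Enter] = 0.7·(-5) + 0.1·6 + 0.2·(-2) = (-3.5) + 0.6 + (-0.4) = -3.3

-3.30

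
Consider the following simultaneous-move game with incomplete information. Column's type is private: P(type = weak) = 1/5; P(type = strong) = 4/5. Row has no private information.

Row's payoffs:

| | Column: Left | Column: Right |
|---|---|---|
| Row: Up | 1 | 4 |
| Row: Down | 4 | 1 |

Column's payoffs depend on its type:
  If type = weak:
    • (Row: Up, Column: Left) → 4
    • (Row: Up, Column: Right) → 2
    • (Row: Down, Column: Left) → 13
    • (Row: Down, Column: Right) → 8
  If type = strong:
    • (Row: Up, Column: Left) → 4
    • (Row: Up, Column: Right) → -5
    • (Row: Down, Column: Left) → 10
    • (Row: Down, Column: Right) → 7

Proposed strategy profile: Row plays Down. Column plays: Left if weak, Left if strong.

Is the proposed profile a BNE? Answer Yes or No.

Yes

Row plays Down: E[Down] = 1/5·(4) + 4/5·(4) = 4; E[Up] = 1. Best-responding. ✓
Column (type weak), facing Down: Left gives 13, Right gives 8. Proposed Left is best. ✓
Column (type strong), facing Down: Left gives 10, Right gives 7. Proposed Left is best. ✓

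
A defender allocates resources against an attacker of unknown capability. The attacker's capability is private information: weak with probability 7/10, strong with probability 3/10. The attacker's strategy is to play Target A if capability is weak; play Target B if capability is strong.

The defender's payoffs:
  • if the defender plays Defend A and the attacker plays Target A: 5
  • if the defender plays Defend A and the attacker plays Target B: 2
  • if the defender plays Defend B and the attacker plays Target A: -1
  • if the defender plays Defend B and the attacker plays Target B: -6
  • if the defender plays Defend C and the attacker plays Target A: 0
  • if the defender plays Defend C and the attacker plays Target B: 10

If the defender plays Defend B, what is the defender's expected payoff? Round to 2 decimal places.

-2.50

E[Defend B] = 7/10·(-1) + 3/10·(-6) = (-7/10) + (-9/5) = -5/2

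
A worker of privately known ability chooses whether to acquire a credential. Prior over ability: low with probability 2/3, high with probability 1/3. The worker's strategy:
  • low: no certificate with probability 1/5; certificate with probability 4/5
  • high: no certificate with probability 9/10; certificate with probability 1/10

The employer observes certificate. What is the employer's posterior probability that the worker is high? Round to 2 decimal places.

P(certificate) = (2/3)·(4/5) + (1/3)·(1/10) = 17/30
P(high | certificate) = ((1/3)·(1/10)) / (17/30) = (1/30) / (17/30) = 1/17

0.06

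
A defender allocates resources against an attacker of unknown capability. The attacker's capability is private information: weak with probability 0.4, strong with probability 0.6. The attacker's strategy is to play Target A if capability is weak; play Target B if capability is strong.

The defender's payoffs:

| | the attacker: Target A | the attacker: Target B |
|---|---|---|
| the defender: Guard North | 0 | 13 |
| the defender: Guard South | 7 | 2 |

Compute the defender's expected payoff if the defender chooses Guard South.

4

Take the expectation over the attacker's capability, weighting each type's action by its prior probability.
E[Guard South] = 0.4·7 + 0.6·2 = 2.8 + 1.2 = 4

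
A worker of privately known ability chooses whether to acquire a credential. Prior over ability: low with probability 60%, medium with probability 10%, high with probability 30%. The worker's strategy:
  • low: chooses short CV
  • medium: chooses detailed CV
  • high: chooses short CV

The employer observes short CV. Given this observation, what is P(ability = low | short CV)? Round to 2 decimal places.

P(short CV) = 0.6·1 + 0.1·0 + 0.3·1 = 0.9
P(low | short CV) = (0.6·1) / 0.9 = 0.6 / 0.9 = 0.666667

0.67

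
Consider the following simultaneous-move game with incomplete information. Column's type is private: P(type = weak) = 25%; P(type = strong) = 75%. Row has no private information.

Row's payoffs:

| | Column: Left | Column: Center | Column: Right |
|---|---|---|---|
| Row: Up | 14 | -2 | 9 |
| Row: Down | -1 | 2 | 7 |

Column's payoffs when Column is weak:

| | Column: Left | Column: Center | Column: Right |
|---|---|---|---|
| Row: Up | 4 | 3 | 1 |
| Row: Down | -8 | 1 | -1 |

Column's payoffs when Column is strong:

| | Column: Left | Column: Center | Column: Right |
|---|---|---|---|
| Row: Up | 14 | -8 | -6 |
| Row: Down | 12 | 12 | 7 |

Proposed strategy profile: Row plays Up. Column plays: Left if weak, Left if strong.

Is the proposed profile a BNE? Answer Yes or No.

Yes

Row plays Up: E[Up] = 0.25·(14) + 0.75·(14) = 14; E[Down] = -1. Best-responding. ✓
Column (type weak), facing Up: Left gives 4, Center gives 3, Right gives 1. Proposed Left is best. ✓
Column (type strong), facing Up: Left gives 14, Center gives -8, Right gives -6. Proposed Left is best. ✓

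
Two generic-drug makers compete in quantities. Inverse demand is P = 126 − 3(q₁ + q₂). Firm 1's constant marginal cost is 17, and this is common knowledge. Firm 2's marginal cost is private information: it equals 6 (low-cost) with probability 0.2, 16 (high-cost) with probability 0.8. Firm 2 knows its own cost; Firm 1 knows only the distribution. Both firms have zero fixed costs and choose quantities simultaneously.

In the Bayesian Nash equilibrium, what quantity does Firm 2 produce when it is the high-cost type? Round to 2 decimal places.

Type-c best response for Firm 2: q₂(c) = (126 − c)/6 − q₁/2.
Firm 1 maximizes expected profit; its first-order condition is 126 − 6q₁ − 3E[q₂] − 17 = 0.
Substituting E[q₂] and solving: E[c₂] = 14, so q₁ = (126 − 2·17 + 14)/9 = 11.7778.
q₂(high-cost) = (126 − 16 − 3·11.7778)/6 = 12.4444.

12.44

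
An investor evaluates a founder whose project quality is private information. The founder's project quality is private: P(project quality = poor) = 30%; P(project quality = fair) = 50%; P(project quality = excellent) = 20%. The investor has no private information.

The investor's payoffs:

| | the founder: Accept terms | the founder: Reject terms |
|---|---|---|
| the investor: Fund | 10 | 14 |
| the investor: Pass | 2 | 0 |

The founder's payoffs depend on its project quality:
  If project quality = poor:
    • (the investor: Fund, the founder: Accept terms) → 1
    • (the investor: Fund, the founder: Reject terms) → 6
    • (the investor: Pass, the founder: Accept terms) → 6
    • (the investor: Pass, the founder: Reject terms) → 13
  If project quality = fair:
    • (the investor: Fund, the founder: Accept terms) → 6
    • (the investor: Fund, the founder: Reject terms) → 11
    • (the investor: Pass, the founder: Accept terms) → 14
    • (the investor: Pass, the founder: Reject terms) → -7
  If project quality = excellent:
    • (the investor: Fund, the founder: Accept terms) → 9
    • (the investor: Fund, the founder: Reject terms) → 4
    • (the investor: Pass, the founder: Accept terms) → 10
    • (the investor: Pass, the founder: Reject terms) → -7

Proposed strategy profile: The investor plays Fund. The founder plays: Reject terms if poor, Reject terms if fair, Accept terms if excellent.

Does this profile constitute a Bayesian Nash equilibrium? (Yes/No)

Yes

The investor plays Fund: E[Fund] = 0.3·(14) + 0.5·(14) + 0.2·(10) = 13.2; E[Pass] = 0.4. Best-responding. ✓
The founder (project quality poor), facing Fund: Accept terms gives 1, Reject terms gives 6. Proposed Reject terms is best. ✓
The founder (project quality fair), facing Fund: Accept terms gives 6, Reject terms gives 11. Proposed Reject terms is best. ✓
The founder (project quality excellent), facing Fund: Accept terms gives 9, Reject terms gives 4. Proposed Accept terms is best. ✓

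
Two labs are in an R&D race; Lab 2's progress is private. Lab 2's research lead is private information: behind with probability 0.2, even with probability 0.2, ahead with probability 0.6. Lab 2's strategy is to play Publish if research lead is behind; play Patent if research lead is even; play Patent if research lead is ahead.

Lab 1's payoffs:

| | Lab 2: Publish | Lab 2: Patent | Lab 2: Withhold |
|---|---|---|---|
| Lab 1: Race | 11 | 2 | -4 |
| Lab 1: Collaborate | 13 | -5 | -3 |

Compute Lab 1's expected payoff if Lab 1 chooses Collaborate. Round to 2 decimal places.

-1.40

E[Collaborate] = 0.2·13 + 0.2·(-5) + 0.6·(-5) = 2.6 + (-1) + (-3) = -1.4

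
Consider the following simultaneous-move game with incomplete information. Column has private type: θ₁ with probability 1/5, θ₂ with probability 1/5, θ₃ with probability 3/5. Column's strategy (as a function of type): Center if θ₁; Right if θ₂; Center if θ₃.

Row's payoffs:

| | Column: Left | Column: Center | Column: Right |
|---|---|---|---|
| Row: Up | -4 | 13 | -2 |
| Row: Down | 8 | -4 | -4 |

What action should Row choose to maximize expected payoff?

E[Up] = 1/5·(13) + 1/5·(-2) + 3/5·(13) = 10
E[Down] = 1/5·(-4) + 1/5·(-4) + 3/5·(-4) = -4
Best response: Up (10 is the largest).

Up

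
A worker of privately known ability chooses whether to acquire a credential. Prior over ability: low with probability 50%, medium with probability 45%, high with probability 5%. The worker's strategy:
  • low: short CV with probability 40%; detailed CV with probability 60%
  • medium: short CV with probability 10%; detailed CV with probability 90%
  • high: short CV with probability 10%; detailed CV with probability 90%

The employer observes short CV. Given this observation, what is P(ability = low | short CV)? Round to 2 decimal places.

Apply Bayes' rule using the sender's strategy as the likelihood.
P(short CV) = 0.5·0.4 + 0.45·0.1 + 0.05·0.1 = 0.25
P(low | short CV) = (0.5·0.4) / 0.25 = 0.2 / 0.25 = 0.8

0.80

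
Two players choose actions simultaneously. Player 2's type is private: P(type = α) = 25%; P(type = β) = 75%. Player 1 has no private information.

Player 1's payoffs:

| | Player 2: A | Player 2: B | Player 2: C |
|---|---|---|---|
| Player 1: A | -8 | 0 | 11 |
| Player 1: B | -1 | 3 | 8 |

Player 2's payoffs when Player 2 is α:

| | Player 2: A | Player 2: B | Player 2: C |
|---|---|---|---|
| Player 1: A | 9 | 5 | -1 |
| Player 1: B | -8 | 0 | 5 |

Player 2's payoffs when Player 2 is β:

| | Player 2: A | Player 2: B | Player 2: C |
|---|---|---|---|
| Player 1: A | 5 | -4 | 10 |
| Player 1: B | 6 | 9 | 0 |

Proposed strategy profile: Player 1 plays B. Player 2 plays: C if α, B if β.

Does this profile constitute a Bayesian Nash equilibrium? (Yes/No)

Yes

Player 1 plays B: E[B] = 0.25·(8) + 0.75·(3) = 4.25; E[A] = 2.75. Best-responding. ✓
Player 2 (type α), facing B: A gives -8, B gives 0, C gives 5. Proposed C is best. ✓
Player 2 (type β), facing B: A gives 6, B gives 9, C gives 0. Proposed B is best. ✓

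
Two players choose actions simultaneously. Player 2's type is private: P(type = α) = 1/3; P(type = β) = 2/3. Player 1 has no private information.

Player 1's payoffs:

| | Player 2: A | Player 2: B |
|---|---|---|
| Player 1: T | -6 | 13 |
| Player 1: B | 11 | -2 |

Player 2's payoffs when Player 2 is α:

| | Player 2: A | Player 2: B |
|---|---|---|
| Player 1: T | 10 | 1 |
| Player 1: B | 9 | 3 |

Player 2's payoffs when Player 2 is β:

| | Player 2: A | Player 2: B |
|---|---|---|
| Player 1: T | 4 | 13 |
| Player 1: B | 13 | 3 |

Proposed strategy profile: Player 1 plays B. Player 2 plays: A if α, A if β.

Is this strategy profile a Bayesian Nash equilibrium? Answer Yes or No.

A profile is a BNE iff every type of every player is best-responding given beliefs about the other side.
Player 1 plays B: E[B] = 1/3·(11) + 2/3·(11) = 11; E[T] = -6. Best-responding. ✓
Player 2 (type α), facing B: A gives 9, B gives 3. Proposed A is best. ✓
Player 2 (type β), facing B: A gives 13, B gives 3. Proposed A is best. ✓

Yes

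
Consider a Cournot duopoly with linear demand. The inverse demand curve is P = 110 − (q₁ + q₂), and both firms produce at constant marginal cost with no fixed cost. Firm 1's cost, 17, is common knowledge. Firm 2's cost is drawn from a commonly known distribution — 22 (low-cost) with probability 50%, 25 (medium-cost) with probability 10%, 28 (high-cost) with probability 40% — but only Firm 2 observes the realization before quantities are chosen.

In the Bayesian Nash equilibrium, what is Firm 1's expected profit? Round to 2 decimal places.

1126.72

Each type of Firm 2 best-responds to q₁; Firm 1 best-responds to the expected q₂ over Firm 2's types.
Firm 2 with cost c maximizes (110 − (q₁+q₂) − c)·q₂, giving q₂(c) = (110 − c − q₁)/2.
E[c₂] = 0.5·22 + 0.1·25 + 0.4·28 = 24.7
Firm 1's FOC against E[q₂] yields q₁ = (110 − 2·17 + E[c₂])/3 = (110 − 34 + 24.7)/3 = 33.5667.
E[P] = 110 − (q₁ + E[q₂]) = 50.5667; Firm 1's expected profit = (E[P] − 17)·q₁ = (50.5667 − 17)·33.5667 = 1126.72.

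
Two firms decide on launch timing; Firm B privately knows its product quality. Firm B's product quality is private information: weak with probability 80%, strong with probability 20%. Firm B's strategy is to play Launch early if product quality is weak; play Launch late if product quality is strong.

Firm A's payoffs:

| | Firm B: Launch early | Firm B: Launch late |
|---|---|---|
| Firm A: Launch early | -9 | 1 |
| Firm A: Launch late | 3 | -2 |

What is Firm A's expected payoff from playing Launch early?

E[Launch early] = 0.8·(-9) + 0.2·1 = (-7.2) + 0.2 = -7

-7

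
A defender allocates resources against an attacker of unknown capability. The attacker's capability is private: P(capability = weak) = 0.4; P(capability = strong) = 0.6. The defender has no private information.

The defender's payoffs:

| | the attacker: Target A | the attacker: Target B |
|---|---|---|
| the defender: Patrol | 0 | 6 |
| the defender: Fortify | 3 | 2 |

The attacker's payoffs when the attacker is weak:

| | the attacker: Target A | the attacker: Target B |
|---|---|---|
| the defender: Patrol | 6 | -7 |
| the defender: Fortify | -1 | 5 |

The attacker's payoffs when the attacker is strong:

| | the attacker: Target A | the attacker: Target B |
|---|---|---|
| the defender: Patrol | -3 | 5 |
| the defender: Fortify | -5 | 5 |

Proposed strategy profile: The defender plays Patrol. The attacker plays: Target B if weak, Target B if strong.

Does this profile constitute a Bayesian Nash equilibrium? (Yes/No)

The defender plays Patrol: E[Patrol] = 0.4·(6) + 0.6·(6) = 6; E[Fortify] = 2. Best-responding. ✓
The attacker (capability weak), facing Patrol: Target A gives 6, Target B gives -7. Proposed Target B is not best — profitable deviation exists. ✗
The attacker (capability strong), facing Patrol: Target A gives -3, Target B gives 5. Proposed Target B is best. ✓

No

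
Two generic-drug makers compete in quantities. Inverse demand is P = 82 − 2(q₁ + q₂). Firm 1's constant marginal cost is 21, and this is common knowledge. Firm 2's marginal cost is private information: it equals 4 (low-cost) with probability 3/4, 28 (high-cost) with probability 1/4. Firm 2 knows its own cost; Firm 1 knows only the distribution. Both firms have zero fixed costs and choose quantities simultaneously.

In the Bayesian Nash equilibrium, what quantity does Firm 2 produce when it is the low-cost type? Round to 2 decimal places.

15.33

Type-c best response for Firm 2: q₂(c) = (82 − c)/4 − q₁/2.
Firm 1 maximizes expected profit; its first-order condition is 82 − 4q₁ − 2E[q₂] − 21 = 0.
Substituting E[q₂] and solving: E[c₂] = 10, so q₁ = (82 − 2·21 + 10)/6 = 8.33333.
q₂(low-cost) = (82 − 4 − 2·8.33333)/4 = 15.3333.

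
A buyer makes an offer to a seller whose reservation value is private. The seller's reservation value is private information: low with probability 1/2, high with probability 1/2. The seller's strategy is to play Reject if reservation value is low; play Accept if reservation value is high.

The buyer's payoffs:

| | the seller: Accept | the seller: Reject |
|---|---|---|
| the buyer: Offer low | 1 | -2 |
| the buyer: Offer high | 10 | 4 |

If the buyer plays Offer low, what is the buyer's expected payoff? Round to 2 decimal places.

E[Offer low] = 1/2·(-2) + 1/2·1 = (-1) + 1/2 = -1/2

-0.50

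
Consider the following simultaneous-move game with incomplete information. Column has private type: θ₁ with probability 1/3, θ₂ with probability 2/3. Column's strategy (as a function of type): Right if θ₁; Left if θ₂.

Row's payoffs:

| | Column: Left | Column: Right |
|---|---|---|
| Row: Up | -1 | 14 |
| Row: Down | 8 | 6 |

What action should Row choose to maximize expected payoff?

Down

E[Up] = 1/3·(14) + 2/3·(-1) = 4
E[Down] = 1/3·(6) + 2/3·(8) = 22/3
Best response: Down (22/3 is the largest).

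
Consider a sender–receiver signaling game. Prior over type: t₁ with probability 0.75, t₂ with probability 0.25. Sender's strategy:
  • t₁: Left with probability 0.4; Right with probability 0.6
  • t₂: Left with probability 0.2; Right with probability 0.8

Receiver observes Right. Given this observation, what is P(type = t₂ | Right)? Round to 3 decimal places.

P(Right) = 0.75·0.6 + 0.25·0.8 = 0.65
P(t₂ | Right) = (0.25·0.8) / 0.65 = 0.2 / 0.65 = 0.307692

0.308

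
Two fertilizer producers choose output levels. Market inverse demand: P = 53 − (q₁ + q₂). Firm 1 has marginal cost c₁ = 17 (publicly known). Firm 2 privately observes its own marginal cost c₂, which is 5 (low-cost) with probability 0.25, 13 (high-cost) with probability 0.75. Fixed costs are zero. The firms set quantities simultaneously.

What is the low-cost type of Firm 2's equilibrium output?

19

Firm 2 with cost c maximizes (53 − (q₁+q₂) − c)·q₂, giving q₂(c) = (53 − c − q₁)/2.
E[c₂] = 0.25·5 + 0.75·13 = 11
Firm 1's FOC against E[q₂] yields q₁ = (53 − 2·17 + E[c₂])/3 = (53 − 34 + 11)/3 = 10.
q₂(low-cost) = (53 − 5 − 10)/2 = 19.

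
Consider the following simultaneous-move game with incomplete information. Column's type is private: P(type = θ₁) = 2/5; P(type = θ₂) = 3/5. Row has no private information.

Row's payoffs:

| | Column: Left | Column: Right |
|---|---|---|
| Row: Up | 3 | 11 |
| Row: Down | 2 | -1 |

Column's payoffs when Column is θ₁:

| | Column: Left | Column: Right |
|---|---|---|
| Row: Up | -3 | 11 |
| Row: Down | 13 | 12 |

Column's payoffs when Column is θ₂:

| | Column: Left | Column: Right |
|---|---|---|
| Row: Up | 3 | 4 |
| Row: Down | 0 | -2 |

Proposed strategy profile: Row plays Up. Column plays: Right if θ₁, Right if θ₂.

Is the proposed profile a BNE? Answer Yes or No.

Row plays Up: E[Up] = 2/5·(11) + 3/5·(11) = 11; E[Down] = -1. Best-responding. ✓
Column (type θ₁), facing Up: Left gives -3, Right gives 11. Proposed Right is best. ✓
Column (type θ₂), facing Up: Left gives 3, Right gives 4. Proposed Right is best. ✓

Yes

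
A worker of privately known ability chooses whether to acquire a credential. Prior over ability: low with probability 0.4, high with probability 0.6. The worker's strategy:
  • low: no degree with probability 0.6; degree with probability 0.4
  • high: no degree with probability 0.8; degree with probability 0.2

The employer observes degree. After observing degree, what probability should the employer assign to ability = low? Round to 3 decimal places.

0.571

P(degree) = 0.4·0.4 + 0.6·0.2 = 0.28
P(low | degree) = (0.4·0.4) / 0.28 = 0.16 / 0.28 = 0.571429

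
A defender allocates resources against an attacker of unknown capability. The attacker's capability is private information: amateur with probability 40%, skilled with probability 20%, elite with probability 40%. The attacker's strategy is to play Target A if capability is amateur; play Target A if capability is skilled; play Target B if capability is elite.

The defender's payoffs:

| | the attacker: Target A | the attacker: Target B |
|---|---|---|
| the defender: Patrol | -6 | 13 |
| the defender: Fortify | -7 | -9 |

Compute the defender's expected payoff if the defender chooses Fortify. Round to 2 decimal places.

E[Fortify] = 0.4·(-7) + 0.2·(-7) + 0.4·(-9) = (-2.8) + (-1.4) + (-3.6) = -7.8

-7.80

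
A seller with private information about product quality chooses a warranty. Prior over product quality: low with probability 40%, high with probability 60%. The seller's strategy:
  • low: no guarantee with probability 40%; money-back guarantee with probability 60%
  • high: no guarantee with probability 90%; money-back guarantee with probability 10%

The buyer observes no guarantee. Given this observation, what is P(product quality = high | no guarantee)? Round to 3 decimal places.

0.771

Apply Bayes' rule using the sender's strategy as the likelihood.
P(no guarantee) = 0.4·0.4 + 0.6·0.9 = 0.7
P(high | no guarantee) = (0.6·0.9) / 0.7 = 0.54 / 0.7 = 0.771429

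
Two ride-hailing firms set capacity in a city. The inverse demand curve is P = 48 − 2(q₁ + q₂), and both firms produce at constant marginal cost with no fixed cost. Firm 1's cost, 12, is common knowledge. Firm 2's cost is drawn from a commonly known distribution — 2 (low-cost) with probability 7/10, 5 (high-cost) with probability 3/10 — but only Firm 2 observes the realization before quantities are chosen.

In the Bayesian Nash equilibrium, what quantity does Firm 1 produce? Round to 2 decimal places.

4.48

Firm 2 with cost c maximizes (48 − 2(q₁+q₂) − c)·q₂, giving q₂(c) = (48 − c − 2q₁)/4.
E[c₂] = 7/10·2 + 3/10·5 = 2.9
Firm 1's FOC against E[q₂] yields q₁ = (48 − 2·12 + E[c₂])/6 = (48 − 24 + 2.9)/6 = 4.48333.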